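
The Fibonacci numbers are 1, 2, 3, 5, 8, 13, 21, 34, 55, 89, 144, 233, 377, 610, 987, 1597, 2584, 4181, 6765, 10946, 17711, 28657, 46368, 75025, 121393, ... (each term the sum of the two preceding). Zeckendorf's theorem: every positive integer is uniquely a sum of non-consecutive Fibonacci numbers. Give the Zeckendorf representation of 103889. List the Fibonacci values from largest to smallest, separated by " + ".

Repeatedly subtract the largest Fibonacci number that fits:
subtract 75025 from 103889: 28864 remains
subtract 28657 from 28864: 207 remains
subtract 144 from 207: 63 remains
subtract 55 from 63: 8 remains
subtract 8 from 8: 0 remains
So 103889 = 75025 + 28657 + 144 + 55 + 8, with no two terms consecutive in the sequence.

75025 + 28657 + 144 + 55 + 8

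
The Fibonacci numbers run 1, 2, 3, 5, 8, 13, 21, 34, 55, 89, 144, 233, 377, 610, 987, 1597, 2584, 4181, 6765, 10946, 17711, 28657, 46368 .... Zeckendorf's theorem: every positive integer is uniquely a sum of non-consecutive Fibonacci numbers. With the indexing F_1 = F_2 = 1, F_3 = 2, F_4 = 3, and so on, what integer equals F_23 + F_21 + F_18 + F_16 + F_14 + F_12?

F_23 + F_21 + F_18 + F_16 + F_14 + F_12 = 28657 + 10946 + 2584 + 987 + 377 + 144 = 43695.

43695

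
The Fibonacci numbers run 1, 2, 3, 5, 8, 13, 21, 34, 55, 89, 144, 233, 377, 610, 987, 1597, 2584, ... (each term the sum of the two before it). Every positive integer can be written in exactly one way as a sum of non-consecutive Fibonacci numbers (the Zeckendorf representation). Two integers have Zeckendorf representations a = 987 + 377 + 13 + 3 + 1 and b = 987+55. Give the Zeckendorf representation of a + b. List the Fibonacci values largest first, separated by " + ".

The two numbers are 1381 and 1042, so their sum is 2423.
Greedy algorithm:
2423: greatest Fibonacci not exceeding it is 1597, leaving 826
826: greatest Fibonacci not exceeding it is 610, leaving 216
216: greatest Fibonacci not exceeding it is 144, leaving 72
72: greatest Fibonacci not exceeding it is 55, leaving 17
17: greatest Fibonacci not exceeding it is 13, leaving 4
4: greatest Fibonacci not exceeding it is 3, leaving 1
1: greatest Fibonacci not exceeding it is 1, leaving 0

1597 + 610 + 144 + 55 + 13 + 3 + 1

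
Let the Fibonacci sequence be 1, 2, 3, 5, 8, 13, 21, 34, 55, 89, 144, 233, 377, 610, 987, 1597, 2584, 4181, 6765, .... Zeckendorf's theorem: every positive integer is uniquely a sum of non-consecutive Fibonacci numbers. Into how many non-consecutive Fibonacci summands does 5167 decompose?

Greedily peel off the largest Fibonacci term at each step:
5167: greatest Fibonacci not exceeding it is 4181, leaving 986
986: greatest Fibonacci not exceeding it is 610, leaving 376
376: greatest Fibonacci not exceeding it is 233, leaving 143
143: greatest Fibonacci not exceeding it is 89, leaving 54
54: greatest Fibonacci not exceeding it is 34, leaving 20
20: greatest Fibonacci not exceeding it is 13, leaving 7
7: greatest Fibonacci not exceeding it is 5, leaving 2
2: greatest Fibonacci not exceeding it is 2, leaving 0
5167 = 4181 + 610 + 233 + 89 + 34 + 13 + 5 + 2, which has 8 terms.

8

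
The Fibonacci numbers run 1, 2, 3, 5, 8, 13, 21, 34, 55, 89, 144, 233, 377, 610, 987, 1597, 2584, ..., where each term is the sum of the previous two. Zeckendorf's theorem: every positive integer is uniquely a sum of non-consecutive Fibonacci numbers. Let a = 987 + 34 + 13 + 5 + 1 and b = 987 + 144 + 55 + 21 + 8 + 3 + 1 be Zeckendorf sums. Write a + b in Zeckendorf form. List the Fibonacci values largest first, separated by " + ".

1597 + 610 + 34 + 13 + 5

The two numbers are 1040 and 1219, so their sum is 2259.
2259 − 1597 = 662
662 − 610 = 52
52 − 34 = 18
18 − 13 = 5
5 − 5 = 0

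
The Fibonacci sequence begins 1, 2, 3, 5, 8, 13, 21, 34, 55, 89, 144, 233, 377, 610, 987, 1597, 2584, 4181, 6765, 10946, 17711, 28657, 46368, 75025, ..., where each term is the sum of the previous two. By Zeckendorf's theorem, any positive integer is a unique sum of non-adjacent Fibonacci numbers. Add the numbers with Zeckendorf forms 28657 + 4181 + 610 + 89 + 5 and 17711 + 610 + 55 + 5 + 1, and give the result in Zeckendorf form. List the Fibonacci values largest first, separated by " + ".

The two numbers are 33542 and 18382, so their sum is 51924.
largest Fibonacci ≤ 51924 is 46368; 51924 − 46368 = 5556
largest Fibonacci ≤ 5556 is 4181; 5556 − 4181 = 1375
largest Fibonacci ≤ 1375 is 987; 1375 − 987 = 388
largest Fibonacci ≤ 388 is 377; 388 − 377 = 11
largest Fibonacci ≤ 11 is 8; 11 − 8 = 3
largest Fibonacci ≤ 3 is 3; 3 − 3 = 0

46368 + 4181 + 987 + 377 + 8 + 3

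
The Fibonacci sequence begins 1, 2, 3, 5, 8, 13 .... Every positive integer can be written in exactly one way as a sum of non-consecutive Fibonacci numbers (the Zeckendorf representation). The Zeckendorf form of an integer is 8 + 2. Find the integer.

8 + 2 = 10.

10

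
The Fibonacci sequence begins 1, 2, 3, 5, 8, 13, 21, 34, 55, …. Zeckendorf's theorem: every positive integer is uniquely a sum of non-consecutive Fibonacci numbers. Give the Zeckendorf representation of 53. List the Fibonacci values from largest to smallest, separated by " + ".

34 + 13 + 5 + 1

Repeatedly subtract the largest Fibonacci number that fits:
34 ≤ 53 < 55, so take 34; remainder 19
13 ≤ 19 < 21, so take 13; remainder 6
5 ≤ 6 < 8, so take 5; remainder 1
1 ≤ 1 < 2, so take 1; remainder 0
So 53 = 34 + 13 + 5 + 1, with no two terms consecutive in the sequence.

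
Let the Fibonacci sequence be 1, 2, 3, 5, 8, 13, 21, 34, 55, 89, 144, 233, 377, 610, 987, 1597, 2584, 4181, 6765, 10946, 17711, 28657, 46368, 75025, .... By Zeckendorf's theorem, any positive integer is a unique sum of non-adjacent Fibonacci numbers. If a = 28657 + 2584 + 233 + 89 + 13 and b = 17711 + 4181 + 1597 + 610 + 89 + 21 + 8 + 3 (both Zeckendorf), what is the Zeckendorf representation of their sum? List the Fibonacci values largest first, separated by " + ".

The two numbers are 31576 and 24220, so their sum is 55796.
subtract 46368 from 55796: 9428 remains
subtract 6765 from 9428: 2663 remains
subtract 2584 from 2663: 79 remains
subtract 55 from 79: 24 remains
subtract 21 from 24: 3 remains
subtract 3 from 3: 0 remains

46368 + 6765 + 2584 + 55 + 21 + 3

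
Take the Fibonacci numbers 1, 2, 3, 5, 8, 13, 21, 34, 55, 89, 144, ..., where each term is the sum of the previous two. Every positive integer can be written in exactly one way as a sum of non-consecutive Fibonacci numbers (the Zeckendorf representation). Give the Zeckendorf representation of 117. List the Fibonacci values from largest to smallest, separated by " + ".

89 + 21 + 5 + 2

Greedily peel off the largest Fibonacci term at each step:
117 − 89 = 28
28 − 21 = 7
7 − 5 = 2
2 − 2 = 0
So 117 = 89 + 21 + 5 + 2, with no two terms consecutive in the sequence.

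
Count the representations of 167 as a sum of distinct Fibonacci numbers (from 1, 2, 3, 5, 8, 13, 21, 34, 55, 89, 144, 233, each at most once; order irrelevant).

8

Each representation comes from the Zeckendorf form by replacing some F_k with F_{k−1} + F_{k−2} where possible.
167 = 144+21+2 = 144+13+8+2 = 89+55+21+2 = 144+13+5+3+2 = 89+55+13+8+2 = … (3 more), for 8 in all.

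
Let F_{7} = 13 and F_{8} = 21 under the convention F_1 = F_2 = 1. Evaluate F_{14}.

By the doubling identity F_{2k} = F_k(2F_{k+1} − F_k): F_{14} = 13·(2·21 − 13) = 13·29 = 377.

377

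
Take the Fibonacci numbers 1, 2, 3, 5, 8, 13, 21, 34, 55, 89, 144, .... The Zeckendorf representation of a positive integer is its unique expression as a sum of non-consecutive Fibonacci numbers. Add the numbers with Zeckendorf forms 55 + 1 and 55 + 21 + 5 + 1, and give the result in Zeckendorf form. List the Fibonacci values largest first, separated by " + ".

The two numbers are 56 and 82, so their sum is 138.
Greedy algorithm:
138 − 89 = 49
49 − 34 = 15
15 − 13 = 2
2 − 2 = 0

89 + 34 + 13 + 2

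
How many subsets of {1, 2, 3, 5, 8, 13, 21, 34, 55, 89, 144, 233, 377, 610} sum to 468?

8

468 = 377+89+2 = 377+55+34+2 = 233+144+89+2 = … (5 more), for 8 in all.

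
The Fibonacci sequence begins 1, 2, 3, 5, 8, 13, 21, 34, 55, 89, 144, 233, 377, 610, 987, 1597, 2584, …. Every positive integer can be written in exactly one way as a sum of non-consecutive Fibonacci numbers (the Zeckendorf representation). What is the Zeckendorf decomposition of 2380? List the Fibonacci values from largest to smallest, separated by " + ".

1597 + 610 + 144 + 21 + 8

Greedily peel off the largest Fibonacci term at each step:
take 1597 (≤ 2380); 2380 − 1597 = 783
take 610 (≤ 783); 783 − 610 = 173
take 144 (≤ 173); 173 − 144 = 29
take 21 (≤ 29); 29 − 21 = 8
take 8 (≤ 8); 8 − 8 = 0
So 2380 = 1597 + 610 + 144 + 21 + 8, with no two terms consecutive in the sequence.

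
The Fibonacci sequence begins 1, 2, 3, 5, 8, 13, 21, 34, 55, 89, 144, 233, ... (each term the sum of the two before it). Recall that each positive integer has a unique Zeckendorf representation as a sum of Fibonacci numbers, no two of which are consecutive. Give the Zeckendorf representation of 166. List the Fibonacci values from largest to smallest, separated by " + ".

144 + 21 + 1

166: greatest Fibonacci not exceeding it is 144, leaving 22
22: greatest Fibonacci not exceeding it is 21, leaving 1
1: greatest Fibonacci not exceeding it is 1, leaving 0
So 166 = 144 + 21 + 1, with no two terms consecutive in the sequence.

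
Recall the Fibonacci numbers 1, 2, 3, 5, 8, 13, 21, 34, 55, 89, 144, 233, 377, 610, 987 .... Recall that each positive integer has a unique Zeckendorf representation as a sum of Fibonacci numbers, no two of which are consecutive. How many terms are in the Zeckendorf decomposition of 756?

3

Greedy algorithm:
756 − 610 = 146
146 − 144 = 2
2 − 2 = 0
756 = 610 + 144 + 2, which has 3 terms.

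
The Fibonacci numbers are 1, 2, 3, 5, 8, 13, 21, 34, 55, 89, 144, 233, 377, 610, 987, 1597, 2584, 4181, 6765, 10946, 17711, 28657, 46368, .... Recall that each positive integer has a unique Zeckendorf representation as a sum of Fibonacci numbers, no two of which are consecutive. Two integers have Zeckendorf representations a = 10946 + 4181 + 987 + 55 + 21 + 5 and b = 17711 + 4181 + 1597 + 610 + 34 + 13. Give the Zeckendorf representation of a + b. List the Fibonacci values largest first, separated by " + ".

The two numbers are 16195 and 24146, so their sum is 40341.
28657 ≤ 40341 < 46368, so take 28657; remainder 11684
10946 ≤ 11684 < 17711, so take 10946; remainder 738
610 ≤ 738 < 987, so take 610; remainder 128
89 ≤ 128 < 144, so take 89; remainder 39
34 ≤ 39 < 55, so take 34; remainder 5
5 ≤ 5 < 8, so take 5; remainder 0

28657 + 10946 + 610 + 89 + 34 + 5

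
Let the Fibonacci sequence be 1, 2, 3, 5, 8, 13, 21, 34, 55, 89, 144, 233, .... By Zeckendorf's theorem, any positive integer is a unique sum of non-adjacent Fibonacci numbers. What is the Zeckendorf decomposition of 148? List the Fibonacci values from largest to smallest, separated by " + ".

144 + 3 + 1

Repeatedly subtract the largest Fibonacci number that fits:
148 − 144 = 4
4 − 3 = 1
1 − 1 = 0
So 148 = 144 + 3 + 1, with no two terms consecutive in the sequence.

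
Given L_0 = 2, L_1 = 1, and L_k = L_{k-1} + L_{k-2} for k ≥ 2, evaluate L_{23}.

64079

Iterating the recurrence up to L_{19} = 9349 and L_{18} = 5778:
L_{20} = L_{19} + L_{18} = 9349 + 5778 = 15127
L_{21} = L_{20} + L_{19} = 15127 + 9349 = 24476
L_{22} = L_{21} + L_{20} = 24476 + 15127 = 39603
L_{23} = L_{22} + L_{21} = 39603 + 24476 = 64079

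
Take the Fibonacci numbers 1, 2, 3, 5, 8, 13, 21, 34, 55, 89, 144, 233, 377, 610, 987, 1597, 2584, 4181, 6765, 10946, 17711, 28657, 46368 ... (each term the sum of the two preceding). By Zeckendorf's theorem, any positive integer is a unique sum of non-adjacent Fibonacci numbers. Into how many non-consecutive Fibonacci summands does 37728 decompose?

Greedy algorithm:
37728 − 28657 = 9071
9071 − 6765 = 2306
2306 − 1597 = 709
709 − 610 = 99
99 − 89 = 10
10 − 8 = 2
2 − 2 = 0
37728 = 28657 + 6765 + 1597 + 610 + 89 + 8 + 2, which has 7 terms.

7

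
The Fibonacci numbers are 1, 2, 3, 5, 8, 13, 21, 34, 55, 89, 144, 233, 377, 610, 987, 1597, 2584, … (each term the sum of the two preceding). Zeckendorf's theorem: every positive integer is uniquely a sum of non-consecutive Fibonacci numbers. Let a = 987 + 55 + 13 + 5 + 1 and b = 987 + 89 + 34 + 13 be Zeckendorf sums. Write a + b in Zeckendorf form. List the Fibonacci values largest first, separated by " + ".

The two numbers are 1061 and 1123, so their sum is 2184.
Greedily peel off the largest Fibonacci term at each step:
2184 − 1597 = 587
587 − 377 = 210
210 − 144 = 66
66 − 55 = 11
11 − 8 = 3
3 − 3 = 0

1597 + 377 + 144 + 55 + 8 + 3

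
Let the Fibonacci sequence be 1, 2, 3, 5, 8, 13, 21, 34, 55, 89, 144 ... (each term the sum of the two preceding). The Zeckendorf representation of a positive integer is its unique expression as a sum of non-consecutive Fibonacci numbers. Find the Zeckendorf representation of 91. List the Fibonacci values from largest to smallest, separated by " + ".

91: greatest Fibonacci not exceeding it is 89, leaving 2
2: greatest Fibonacci not exceeding it is 2, leaving 0
So 91 = 89 + 2, with no two terms consecutive in the sequence.

89 + 2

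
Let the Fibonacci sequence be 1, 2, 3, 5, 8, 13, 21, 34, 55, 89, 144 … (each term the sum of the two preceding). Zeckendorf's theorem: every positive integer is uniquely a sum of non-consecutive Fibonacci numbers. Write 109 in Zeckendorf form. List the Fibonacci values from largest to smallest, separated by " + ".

Greedy algorithm:
largest Fibonacci ≤ 109 is 89; 109 − 89 = 20
largest Fibonacci ≤ 20 is 13; 20 − 13 = 7
largest Fibonacci ≤ 7 is 5; 7 − 5 = 2
largest Fibonacci ≤ 2 is 2; 2 − 2 = 0
So 109 = 89 + 13 + 5 + 2, with no two terms consecutive in the sequence.

89 + 13 + 5 + 2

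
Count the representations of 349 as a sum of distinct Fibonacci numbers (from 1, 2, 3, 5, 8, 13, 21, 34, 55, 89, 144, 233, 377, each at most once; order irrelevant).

349 = 233+89+21+5+1 = 233+89+21+3+2+1 = 233+89+13+8+5+1 = 233+55+34+21+5+1 = 233+89+13+8+3+2+1 = … (7 more), for 12 in all.

12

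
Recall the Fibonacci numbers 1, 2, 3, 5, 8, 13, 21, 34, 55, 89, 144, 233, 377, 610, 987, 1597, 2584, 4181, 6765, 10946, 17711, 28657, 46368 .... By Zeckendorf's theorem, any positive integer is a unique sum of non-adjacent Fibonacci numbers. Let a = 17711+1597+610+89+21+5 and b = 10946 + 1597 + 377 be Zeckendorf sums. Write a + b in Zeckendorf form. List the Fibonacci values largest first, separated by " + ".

The two numbers are 20033 and 12920, so their sum is 32953.
32953 − 28657 = 4296
4296 − 4181 = 115
115 − 89 = 26
26 − 21 = 5
5 − 5 = 0

28657 + 4181 + 89 + 21 + 5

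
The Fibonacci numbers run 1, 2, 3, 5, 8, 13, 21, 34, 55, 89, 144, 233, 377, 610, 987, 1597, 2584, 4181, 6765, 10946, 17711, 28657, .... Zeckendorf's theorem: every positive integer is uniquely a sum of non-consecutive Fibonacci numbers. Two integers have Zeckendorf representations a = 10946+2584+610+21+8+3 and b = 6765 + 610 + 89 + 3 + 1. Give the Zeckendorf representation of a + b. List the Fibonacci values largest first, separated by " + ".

The two numbers are 14172 and 7468, so their sum is 21640.
Repeatedly subtract the largest Fibonacci number that fits:
21640 − 17711 = 3929
3929 − 2584 = 1345
1345 − 987 = 358
358 − 233 = 125
125 − 89 = 36
36 − 34 = 2
2 − 2 = 0

17711 + 2584 + 987 + 233 + 89 + 34 + 2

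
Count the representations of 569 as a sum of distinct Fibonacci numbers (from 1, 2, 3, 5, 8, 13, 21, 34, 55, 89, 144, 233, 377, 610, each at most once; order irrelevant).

569 = 377+144+34+13+1 = 377+144+34+8+5+1 = 377+89+55+34+13+1 = 377+144+34+8+3+2+1 = … (11 more), for 15 in all.

15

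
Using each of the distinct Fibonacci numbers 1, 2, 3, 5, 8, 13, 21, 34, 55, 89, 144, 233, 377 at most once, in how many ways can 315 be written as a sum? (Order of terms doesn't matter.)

Starting from the Zeckendorf form and repeatedly splitting a term F_k into F_{k−1} + F_{k−2} (when neither is already used) reaches every representation.
315 = 233+55+21+5+1 = 233+55+21+3+2+1 = 233+55+13+8+5+1 = … (9 more), for 12 in all.

12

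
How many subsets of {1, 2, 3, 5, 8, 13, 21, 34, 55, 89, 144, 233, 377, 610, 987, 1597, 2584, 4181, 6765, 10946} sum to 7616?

63

7616 = 6765+610+233+8 = 6765+610+233+5+3 = 6765+610+144+89+8 = 6765+610+233+5+2+1 = 6765+610+144+89+5+3 = … (58 more), for 63 in all.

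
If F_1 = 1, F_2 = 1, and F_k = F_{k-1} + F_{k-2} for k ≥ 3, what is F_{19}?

4181

Iterating the recurrence up to F_{13} = 233 and F_{12} = 144:
F_{14} = F_{13} + F_{12} = 233 + 144 = 377
F_{15} = F_{14} + F_{13} = 377 + 233 = 610
F_{16} = F_{15} + F_{14} = 610 + 377 = 987
F_{17} = F_{16} + F_{15} = 987 + 610 = 1597
F_{18} = F_{17} + F_{16} = 1597 + 987 = 2584
F_{19} = F_{18} + F_{17} = 2584 + 1597 = 4181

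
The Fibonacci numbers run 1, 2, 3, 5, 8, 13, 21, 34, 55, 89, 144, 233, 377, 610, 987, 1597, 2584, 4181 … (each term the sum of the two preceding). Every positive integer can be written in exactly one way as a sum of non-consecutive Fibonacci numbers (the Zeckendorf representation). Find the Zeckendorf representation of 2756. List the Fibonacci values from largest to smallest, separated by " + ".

2584 + 144 + 21 + 5 + 2

2756 − 2584 = 172
172 − 144 = 28
28 − 21 = 7
7 − 5 = 2
2 − 2 = 0
So 2756 = 2584 + 144 + 21 + 5 + 2, with no two terms consecutive in the sequence.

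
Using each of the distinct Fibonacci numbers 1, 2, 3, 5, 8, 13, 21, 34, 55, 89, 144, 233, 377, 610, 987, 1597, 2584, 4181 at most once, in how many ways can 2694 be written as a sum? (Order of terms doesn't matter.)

Each representation comes from the Zeckendorf form by replacing some F_k with F_{k−1} + F_{k−2} where possible.
2694 = 2584+89+21 = 2584+89+13+8 = 2584+55+34+21 = 1597+987+89+21 = … (28 more), for 32 in all.

32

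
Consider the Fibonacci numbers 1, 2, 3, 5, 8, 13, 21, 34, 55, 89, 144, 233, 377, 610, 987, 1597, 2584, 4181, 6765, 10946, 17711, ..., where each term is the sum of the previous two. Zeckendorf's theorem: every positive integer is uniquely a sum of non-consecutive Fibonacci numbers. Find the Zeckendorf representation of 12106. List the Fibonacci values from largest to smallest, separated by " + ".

largest Fibonacci ≤ 12106 is 10946; 12106 − 10946 = 1160
largest Fibonacci ≤ 1160 is 987; 1160 − 987 = 173
largest Fibonacci ≤ 173 is 144; 173 − 144 = 29
largest Fibonacci ≤ 29 is 21; 29 − 21 = 8
largest Fibonacci ≤ 8 is 8; 8 − 8 = 0
So 12106 = 10946 + 987 + 144 + 21 + 8, with no two terms consecutive in the sequence.

10946 + 987 + 144 + 21 + 8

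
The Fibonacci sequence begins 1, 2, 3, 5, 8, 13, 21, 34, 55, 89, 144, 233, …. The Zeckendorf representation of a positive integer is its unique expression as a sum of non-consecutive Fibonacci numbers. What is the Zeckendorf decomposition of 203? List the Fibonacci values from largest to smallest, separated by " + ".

203: greatest Fibonacci not exceeding it is 144, leaving 59
59: greatest Fibonacci not exceeding it is 55, leaving 4
4: greatest Fibonacci not exceeding it is 3, leaving 1
1: greatest Fibonacci not exceeding it is 1, leaving 0
So 203 = 144 + 55 + 3 + 1, with no two terms consecutive in the sequence.

144 + 55 + 3 + 1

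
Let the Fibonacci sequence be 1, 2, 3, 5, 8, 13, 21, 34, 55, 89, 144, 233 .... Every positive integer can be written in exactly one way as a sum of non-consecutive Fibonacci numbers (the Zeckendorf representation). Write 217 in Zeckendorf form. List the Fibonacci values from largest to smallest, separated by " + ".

Greedily peel off the largest Fibonacci term at each step:
217: greatest Fibonacci not exceeding it is 144, leaving 73
73: greatest Fibonacci not exceeding it is 55, leaving 18
18: greatest Fibonacci not exceeding it is 13, leaving 5
5: greatest Fibonacci not exceeding it is 5, leaving 0
So 217 = 144 + 55 + 13 + 5, with no two terms consecutive in the sequence.

144 + 55 + 13 + 5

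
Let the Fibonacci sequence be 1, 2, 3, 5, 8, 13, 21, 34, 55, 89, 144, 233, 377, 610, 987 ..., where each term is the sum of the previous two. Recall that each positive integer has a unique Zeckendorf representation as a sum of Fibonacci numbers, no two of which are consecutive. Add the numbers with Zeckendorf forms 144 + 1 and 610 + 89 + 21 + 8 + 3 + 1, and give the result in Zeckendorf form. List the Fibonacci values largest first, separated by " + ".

The two numbers are 145 and 732, so their sum is 877.
Greedily peel off the largest Fibonacci term at each step:
877: greatest Fibonacci not exceeding it is 610, leaving 267
267: greatest Fibonacci not exceeding it is 233, leaving 34
34: greatest Fibonacci not exceeding it is 34, leaving 0

610 + 233 + 34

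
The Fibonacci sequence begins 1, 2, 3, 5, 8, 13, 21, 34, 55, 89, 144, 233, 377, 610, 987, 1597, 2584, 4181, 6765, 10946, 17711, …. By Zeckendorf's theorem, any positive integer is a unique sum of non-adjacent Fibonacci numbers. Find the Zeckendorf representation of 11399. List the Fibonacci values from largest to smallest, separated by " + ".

10946 + 377 + 55 + 21

Greedy algorithm:
10946 ≤ 11399 < 17711, so take 10946; remainder 453
377 ≤ 453 < 610, so take 377; remainder 76
55 ≤ 76 < 89, so take 55; remainder 21
21 ≤ 21 < 34, so take 21; remainder 0
So 11399 = 10946 + 377 + 55 + 21, with no two terms consecutive in the sequence.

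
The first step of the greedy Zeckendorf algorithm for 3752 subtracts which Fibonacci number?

2584

2584 ≤ 3752 < 4181, so the largest Fibonacci number not exceeding 3752 is 2584.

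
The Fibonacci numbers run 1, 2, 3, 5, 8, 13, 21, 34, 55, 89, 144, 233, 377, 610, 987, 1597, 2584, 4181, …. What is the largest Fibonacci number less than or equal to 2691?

2584 ≤ 2691 < 4181, so the largest Fibonacci number not exceeding 2691 is 2584.

2584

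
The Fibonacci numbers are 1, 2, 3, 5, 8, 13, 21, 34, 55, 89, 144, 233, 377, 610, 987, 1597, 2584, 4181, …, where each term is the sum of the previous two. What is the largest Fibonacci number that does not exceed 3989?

2584 ≤ 3989 < 4181, so the largest Fibonacci number not exceeding 3989 is 2584.

2584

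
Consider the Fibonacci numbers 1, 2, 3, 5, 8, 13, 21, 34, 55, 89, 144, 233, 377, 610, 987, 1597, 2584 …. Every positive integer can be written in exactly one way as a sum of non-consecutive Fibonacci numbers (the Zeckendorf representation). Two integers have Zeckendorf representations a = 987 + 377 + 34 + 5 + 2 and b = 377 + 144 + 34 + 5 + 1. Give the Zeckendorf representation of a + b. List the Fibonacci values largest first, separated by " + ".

The two numbers are 1405 and 561, so their sum is 1966.
Repeatedly subtract the largest Fibonacci number that fits:
largest Fibonacci ≤ 1966 is 1597; 1966 − 1597 = 369
largest Fibonacci ≤ 369 is 233; 369 − 233 = 136
largest Fibonacci ≤ 136 is 89; 136 − 89 = 47
largest Fibonacci ≤ 47 is 34; 47 − 34 = 13
largest Fibonacci ≤ 13 is 13; 13 − 13 = 0

1597 + 233 + 89 + 34 + 13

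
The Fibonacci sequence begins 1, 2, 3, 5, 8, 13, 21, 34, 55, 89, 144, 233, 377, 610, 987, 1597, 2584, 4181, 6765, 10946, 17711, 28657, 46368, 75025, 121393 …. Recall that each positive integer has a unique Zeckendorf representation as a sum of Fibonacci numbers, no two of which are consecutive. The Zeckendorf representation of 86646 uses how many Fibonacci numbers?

largest Fibonacci ≤ 86646 is 75025; 86646 − 75025 = 11621
largest Fibonacci ≤ 11621 is 10946; 11621 − 10946 = 675
largest Fibonacci ≤ 675 is 610; 675 − 610 = 65
largest Fibonacci ≤ 65 is 55; 65 − 55 = 10
largest Fibonacci ≤ 10 is 8; 10 − 8 = 2
largest Fibonacci ≤ 2 is 2; 2 − 2 = 0
86646 = 75025 + 10946 + 610 + 55 + 8 + 2, which has 6 terms.

6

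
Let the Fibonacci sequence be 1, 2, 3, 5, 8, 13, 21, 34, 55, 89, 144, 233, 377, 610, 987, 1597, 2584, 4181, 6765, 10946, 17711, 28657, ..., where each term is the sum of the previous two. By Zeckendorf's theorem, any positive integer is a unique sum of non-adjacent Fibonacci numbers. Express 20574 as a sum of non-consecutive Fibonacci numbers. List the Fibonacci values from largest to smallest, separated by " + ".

17711 ≤ 20574 < 28657, so take 17711; remainder 2863
2584 ≤ 2863 < 4181, so take 2584; remainder 279
233 ≤ 279 < 377, so take 233; remainder 46
34 ≤ 46 < 55, so take 34; remainder 12
8 ≤ 12 < 13, so take 8; remainder 4
3 ≤ 4 < 5, so take 3; remainder 1
1 ≤ 1 < 2, so take 1; remainder 0
So 20574 = 17711 + 2584 + 233 + 34 + 8 + 3 + 1, with no two terms consecutive in the sequence.

17711 + 2584 + 233 + 34 + 8 + 3 + 1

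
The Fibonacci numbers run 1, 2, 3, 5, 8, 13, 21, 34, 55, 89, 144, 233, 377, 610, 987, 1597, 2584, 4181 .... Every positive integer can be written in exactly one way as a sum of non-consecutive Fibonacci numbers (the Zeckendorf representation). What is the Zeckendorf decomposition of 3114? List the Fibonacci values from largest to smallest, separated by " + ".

2584 + 377 + 144 + 8 + 1

subtract 2584 from 3114: 530 remains
subtract 377 from 530: 153 remains
subtract 144 from 153: 9 remains
subtract 8 from 9: 1 remains
subtract 1 from 1: 0 remains
So 3114 = 2584 + 377 + 144 + 8 + 1, with no two terms consecutive in the sequence.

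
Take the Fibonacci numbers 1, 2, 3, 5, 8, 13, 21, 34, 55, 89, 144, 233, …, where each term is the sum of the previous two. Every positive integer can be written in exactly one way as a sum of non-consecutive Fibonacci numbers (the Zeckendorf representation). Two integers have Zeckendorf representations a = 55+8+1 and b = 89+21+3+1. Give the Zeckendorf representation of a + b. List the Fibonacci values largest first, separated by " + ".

The two numbers are 64 and 114, so their sum is 178.
144 ≤ 178 < 233, so take 144; remainder 34
34 ≤ 34 < 55, so take 34; remainder 0

144 + 34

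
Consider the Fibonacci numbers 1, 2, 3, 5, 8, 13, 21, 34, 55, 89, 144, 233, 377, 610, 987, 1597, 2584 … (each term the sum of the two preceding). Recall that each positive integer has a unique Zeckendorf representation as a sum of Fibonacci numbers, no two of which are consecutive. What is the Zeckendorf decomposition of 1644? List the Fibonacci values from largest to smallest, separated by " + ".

Greedy algorithm:
1644: greatest Fibonacci not exceeding it is 1597, leaving 47
47: greatest Fibonacci not exceeding it is 34, leaving 13
13: greatest Fibonacci not exceeding it is 13, leaving 0
So 1644 = 1597 + 34 + 13, with no two terms consecutive in the sequence.

1597 + 34 + 13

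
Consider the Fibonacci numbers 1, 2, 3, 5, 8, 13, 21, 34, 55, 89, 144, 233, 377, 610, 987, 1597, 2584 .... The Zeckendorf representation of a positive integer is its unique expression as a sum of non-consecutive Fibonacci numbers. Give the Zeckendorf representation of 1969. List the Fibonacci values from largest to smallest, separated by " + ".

1969: greatest Fibonacci not exceeding it is 1597, leaving 372
372: greatest Fibonacci not exceeding it is 233, leaving 139
139: greatest Fibonacci not exceeding it is 89, leaving 50
50: greatest Fibonacci not exceeding it is 34, leaving 16
16: greatest Fibonacci not exceeding it is 13, leaving 3
3: greatest Fibonacci not exceeding it is 3, leaving 0
So 1969 = 1597 + 233 + 89 + 34 + 13 + 3, with no two terms consecutive in the sequence.

1597 + 233 + 89 + 34 + 13 + 3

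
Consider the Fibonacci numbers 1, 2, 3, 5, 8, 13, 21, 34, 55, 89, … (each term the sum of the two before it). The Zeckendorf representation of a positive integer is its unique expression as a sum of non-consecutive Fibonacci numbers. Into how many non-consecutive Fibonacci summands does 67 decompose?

67 − 55 = 12
12 − 8 = 4
4 − 3 = 1
1 − 1 = 0
67 = 55 + 8 + 3 + 1, which has 4 terms.

4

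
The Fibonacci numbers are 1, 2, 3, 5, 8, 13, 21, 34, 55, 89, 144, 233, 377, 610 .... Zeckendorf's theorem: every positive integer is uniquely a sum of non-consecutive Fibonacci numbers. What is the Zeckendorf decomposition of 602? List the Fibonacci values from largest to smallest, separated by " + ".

largest Fibonacci ≤ 602 is 377; 602 − 377 = 225
largest Fibonacci ≤ 225 is 144; 225 − 144 = 81
largest Fibonacci ≤ 81 is 55; 81 − 55 = 26
largest Fibonacci ≤ 26 is 21; 26 − 21 = 5
largest Fibonacci ≤ 5 is 5; 5 − 5 = 0
So 602 = 377 + 144 + 55 + 21 + 5, with no two terms consecutive in the sequence.

377 + 144 + 55 + 21 + 5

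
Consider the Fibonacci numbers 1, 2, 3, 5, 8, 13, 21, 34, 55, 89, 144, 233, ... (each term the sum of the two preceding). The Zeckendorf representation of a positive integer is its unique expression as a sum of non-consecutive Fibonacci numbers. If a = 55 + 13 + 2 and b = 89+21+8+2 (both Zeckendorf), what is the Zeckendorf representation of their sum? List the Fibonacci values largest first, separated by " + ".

The two numbers are 70 and 120, so their sum is 190.
Greedily peel off the largest Fibonacci term at each step:
190 − 144 = 46
46 − 34 = 12
12 − 8 = 4
4 − 3 = 1
1 − 1 = 0

144 + 34 + 8 + 3 + 1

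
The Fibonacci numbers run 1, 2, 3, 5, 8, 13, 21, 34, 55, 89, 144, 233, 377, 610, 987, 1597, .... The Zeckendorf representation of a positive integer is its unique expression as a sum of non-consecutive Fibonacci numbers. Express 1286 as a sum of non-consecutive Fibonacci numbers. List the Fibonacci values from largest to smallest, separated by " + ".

987 + 233 + 55 + 8 + 3

Greedy algorithm:
987 ≤ 1286 < 1597, so take 987; remainder 299
233 ≤ 299 < 377, so take 233; remainder 66
55 ≤ 66 < 89, so take 55; remainder 11
8 ≤ 11 < 13, so take 8; remainder 3
3 ≤ 3 < 5, so take 3; remainder 0
So 1286 = 987 + 233 + 55 + 8 + 3, with no two terms consecutive in the sequence.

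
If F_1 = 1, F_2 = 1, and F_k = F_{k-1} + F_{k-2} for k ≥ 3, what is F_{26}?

121393

Iterating the recurrence up to F_{19} = 4181 and F_{18} = 2584:
F_{20} = F_{19} + F_{18} = 4181 + 2584 = 6765
F_{21} = F_{20} + F_{19} = 6765 + 4181 = 10946
F_{22} = F_{21} + F_{20} = 10946 + 6765 = 17711
F_{23} = F_{22} + F_{21} = 17711 + 10946 = 28657
F_{24} = F_{23} + F_{22} = 28657 + 17711 = 46368
F_{25} = F_{24} + F_{23} = 46368 + 28657 = 75025
F_{26} = F_{25} + F_{24} = 75025 + 46368 = 121393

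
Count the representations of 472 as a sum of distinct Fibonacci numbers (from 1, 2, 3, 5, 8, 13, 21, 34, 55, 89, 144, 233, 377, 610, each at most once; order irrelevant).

Each representation comes from the Zeckendorf form by replacing some F_k with F_{k−1} + F_{k−2} where possible.
472 = 377+89+5+1 = 377+89+3+2+1 = 377+55+34+5+1 = 233+144+89+5+1 = … (10 more), for 14 in all.

14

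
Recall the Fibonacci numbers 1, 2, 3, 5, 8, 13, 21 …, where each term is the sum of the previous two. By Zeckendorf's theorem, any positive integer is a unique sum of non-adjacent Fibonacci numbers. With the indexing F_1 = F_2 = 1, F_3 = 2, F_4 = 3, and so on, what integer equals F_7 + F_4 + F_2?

17

F_7 + F_4 + F_2 = 13 + 3 + 1 = 17.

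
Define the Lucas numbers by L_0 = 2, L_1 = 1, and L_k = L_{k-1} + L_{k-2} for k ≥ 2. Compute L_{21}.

24476

Iterating the recurrence up to L_{16} = 2207 and L_{15} = 1364:
L_{17} = L_{16} + L_{15} = 2207 + 1364 = 3571
L_{18} = L_{17} + L_{16} = 3571 + 2207 = 5778
L_{19} = L_{18} + L_{17} = 5778 + 3571 = 9349
L_{20} = L_{19} + L_{18} = 9349 + 5778 = 15127
L_{21} = L_{20} + L_{19} = 15127 + 9349 = 24476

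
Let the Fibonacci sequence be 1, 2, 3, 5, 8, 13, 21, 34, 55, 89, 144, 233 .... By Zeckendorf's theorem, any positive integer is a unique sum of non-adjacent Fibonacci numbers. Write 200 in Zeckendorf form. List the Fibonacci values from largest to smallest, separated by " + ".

Greedily peel off the largest Fibonacci term at each step:
largest Fibonacci ≤ 200 is 144; 200 − 144 = 56
largest Fibonacci ≤ 56 is 55; 56 − 55 = 1
largest Fibonacci ≤ 1 is 1; 1 − 1 = 0
So 200 = 144 + 55 + 1, with no two terms consecutive in the sequence.

144 + 55 + 1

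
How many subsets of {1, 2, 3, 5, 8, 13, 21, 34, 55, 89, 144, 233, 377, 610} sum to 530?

530 = 377+144+8+1 = 377+144+5+3+1 = 377+89+55+8+1 = 377+89+55+5+3+1 = … (8 more), for 12 in all.

12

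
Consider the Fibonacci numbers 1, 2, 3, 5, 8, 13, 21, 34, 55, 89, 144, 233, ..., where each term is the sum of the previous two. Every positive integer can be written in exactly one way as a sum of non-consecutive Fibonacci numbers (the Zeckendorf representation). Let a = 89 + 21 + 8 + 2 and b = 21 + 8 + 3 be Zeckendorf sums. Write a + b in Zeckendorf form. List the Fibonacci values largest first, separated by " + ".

The two numbers are 120 and 32, so their sum is 152.
largest Fibonacci ≤ 152 is 144; 152 − 144 = 8
largest Fibonacci ≤ 8 is 8; 8 − 8 = 0

144 + 8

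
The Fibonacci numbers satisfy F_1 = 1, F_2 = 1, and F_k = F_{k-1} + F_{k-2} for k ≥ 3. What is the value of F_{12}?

144

Iterating the recurrence up to F_{6} = 8 and F_{5} = 5:
F_{7} = F_{6} + F_{5} = 8 + 5 = 13
F_{8} = F_{7} + F_{6} = 13 + 8 = 21
F_{9} = F_{8} + F_{7} = 21 + 13 = 34
F_{10} = F_{9} + F_{8} = 34 + 21 = 55
F_{11} = F_{10} + F_{9} = 55 + 34 = 89
F_{12} = F_{11} + F_{10} = 89 + 55 = 144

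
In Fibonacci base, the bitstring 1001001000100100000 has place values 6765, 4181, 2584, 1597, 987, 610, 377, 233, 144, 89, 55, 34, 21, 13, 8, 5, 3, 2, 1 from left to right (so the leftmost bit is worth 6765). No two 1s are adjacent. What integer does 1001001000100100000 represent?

Summing the place values of the 1 bits: 6765 + 1597 + 377 + 55 + 13 = 8807.

8807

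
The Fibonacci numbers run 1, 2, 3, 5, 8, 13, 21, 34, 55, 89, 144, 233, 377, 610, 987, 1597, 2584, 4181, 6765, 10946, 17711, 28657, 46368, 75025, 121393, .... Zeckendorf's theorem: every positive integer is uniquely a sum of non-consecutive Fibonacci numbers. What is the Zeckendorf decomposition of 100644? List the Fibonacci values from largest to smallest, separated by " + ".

75025 + 17711 + 6765 + 987 + 144 + 8 + 3 + 1

take 75025 (≤ 100644); 100644 − 75025 = 25619
take 17711 (≤ 25619); 25619 − 17711 = 7908
take 6765 (≤ 7908); 7908 − 6765 = 1143
take 987 (≤ 1143); 1143 − 987 = 156
take 144 (≤ 156); 156 − 144 = 12
take 8 (≤ 12); 12 − 8 = 4
take 3 (≤ 4); 4 − 3 = 1
take 1 (≤ 1); 1 − 1 = 0
So 100644 = 75025 + 17711 + 6765 + 987 + 144 + 8 + 3 + 1, with no two terms consecutive in the sequence.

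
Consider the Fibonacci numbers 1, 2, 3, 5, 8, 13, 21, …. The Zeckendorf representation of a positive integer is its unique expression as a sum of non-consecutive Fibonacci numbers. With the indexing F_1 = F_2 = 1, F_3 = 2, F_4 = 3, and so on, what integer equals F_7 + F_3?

15

F_7 + F_3 = 13 + 2 = 15.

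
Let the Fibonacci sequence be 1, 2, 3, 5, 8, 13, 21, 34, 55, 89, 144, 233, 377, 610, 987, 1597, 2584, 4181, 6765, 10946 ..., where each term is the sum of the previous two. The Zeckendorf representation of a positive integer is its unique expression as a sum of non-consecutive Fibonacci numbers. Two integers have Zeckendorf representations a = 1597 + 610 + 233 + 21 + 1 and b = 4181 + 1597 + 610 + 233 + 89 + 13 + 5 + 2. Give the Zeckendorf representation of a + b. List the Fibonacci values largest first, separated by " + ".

The two numbers are 2462 and 6730, so their sum is 9192.
9192 − 6765 = 2427
2427 − 1597 = 830
830 − 610 = 220
220 − 144 = 76
76 − 55 = 21
21 − 21 = 0

6765 + 1597 + 610 + 144 + 55 + 21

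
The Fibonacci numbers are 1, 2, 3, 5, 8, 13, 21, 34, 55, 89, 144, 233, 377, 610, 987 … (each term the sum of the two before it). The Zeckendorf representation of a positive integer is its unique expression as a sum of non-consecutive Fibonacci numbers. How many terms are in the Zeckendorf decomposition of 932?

3

Greedy algorithm:
932 − 610 = 322
322 − 233 = 89
89 − 89 = 0
932 = 610 + 233 + 89, which has 3 terms.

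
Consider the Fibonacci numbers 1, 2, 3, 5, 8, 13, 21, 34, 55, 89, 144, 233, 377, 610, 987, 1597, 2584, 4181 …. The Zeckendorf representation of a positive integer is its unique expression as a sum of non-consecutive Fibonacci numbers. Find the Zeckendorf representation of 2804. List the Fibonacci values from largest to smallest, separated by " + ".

2584 + 144 + 55 + 21

largest Fibonacci ≤ 2804 is 2584; 2804 − 2584 = 220
largest Fibonacci ≤ 220 is 144; 220 − 144 = 76
largest Fibonacci ≤ 76 is 55; 76 − 55 = 21
largest Fibonacci ≤ 21 is 21; 21 − 21 = 0
So 2804 = 2584 + 144 + 55 + 21, with no two terms consecutive in the sequence.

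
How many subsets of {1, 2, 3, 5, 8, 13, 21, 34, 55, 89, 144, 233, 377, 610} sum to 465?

Each representation comes from the Zeckendorf form by replacing some F_k with F_{k−1} + F_{k−2} where possible.
465 = 377+55+21+8+3+1 = 233+144+55+21+8+3+1 — 2 representations.

2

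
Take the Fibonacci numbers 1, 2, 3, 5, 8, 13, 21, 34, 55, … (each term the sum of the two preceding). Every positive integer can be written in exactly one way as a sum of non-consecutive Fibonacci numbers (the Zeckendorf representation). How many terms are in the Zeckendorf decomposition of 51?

4

take 34 (≤ 51); 51 − 34 = 17
take 13 (≤ 17); 17 − 13 = 4
take 3 (≤ 4); 4 − 3 = 1
take 1 (≤ 1); 1 − 1 = 0
51 = 34 + 13 + 3 + 1, which has 4 terms.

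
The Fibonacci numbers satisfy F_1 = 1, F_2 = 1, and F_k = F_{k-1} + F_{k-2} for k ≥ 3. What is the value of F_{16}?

987

Iterating the recurrence up to F_{8} = 21 and F_{7} = 13:
F_{9} = F_{8} + F_{7} = 21 + 13 = 34
F_{10} = F_{9} + F_{8} = 34 + 21 = 55
F_{11} = F_{10} + F_{9} = 55 + 34 = 89
F_{12} = F_{11} + F_{10} = 89 + 55 = 144
F_{13} = F_{12} + F_{11} = 144 + 89 = 233
F_{14} = F_{13} + F_{12} = 233 + 144 = 377
F_{15} = F_{14} + F_{13} = 377 + 233 = 610
F_{16} = F_{15} + F_{14} = 610 + 377 = 987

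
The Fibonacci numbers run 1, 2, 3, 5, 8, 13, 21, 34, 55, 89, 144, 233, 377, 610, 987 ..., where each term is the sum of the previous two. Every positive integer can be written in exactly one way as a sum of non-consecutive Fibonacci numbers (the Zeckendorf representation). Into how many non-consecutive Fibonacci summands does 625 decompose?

625: greatest Fibonacci not exceeding it is 610, leaving 15
15: greatest Fibonacci not exceeding it is 13, leaving 2
2: greatest Fibonacci not exceeding it is 2, leaving 0
625 = 610 + 13 + 2, which has 3 terms.

3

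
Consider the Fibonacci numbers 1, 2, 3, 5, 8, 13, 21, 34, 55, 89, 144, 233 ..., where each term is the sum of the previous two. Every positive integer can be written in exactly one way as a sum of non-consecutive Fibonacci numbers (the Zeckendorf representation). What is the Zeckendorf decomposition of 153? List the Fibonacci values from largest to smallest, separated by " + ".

144 + 8 + 1

Greedily peel off the largest Fibonacci term at each step:
largest Fibonacci ≤ 153 is 144; 153 − 144 = 9
largest Fibonacci ≤ 9 is 8; 9 − 8 = 1
largest Fibonacci ≤ 1 is 1; 1 − 1 = 0
So 153 = 144 + 8 + 1, with no two terms consecutive in the sequence.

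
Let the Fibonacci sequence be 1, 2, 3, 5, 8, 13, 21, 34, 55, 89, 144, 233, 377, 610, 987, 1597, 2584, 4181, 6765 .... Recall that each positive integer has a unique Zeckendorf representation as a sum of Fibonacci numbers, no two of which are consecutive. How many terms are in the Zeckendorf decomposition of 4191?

Repeatedly subtract the largest Fibonacci number that fits:
4191: greatest Fibonacci not exceeding it is 4181, leaving 10
10: greatest Fibonacci not exceeding it is 8, leaving 2
2: greatest Fibonacci not exceeding it is 2, leaving 0
4191 = 4181 + 8 + 2, which has 3 terms.

3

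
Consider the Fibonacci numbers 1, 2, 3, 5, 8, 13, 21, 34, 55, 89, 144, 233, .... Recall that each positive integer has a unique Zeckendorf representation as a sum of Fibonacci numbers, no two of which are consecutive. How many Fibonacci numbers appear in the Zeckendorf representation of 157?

2

Repeatedly subtract the largest Fibonacci number that fits:
157 − 144 = 13
13 − 13 = 0
157 = 144 + 13, which has 2 terms.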